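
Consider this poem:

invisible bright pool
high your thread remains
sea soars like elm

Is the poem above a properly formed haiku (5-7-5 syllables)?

Line 1: invisible(4) + bright(1) + pool(1) = 6 (expected 5)
Line 2: high(1) + your(1) + thread(1) + remains(2) = 5 (expected 7)
Line 3: sea(1) + soars(1) + like(1) + elm(1) = 4 (expected 5)

No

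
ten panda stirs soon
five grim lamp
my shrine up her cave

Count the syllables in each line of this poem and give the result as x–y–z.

Line 1: ten(1) + panda(2) + stirs(1) + soon(1) = 5
Line 2: five(1) + grim(1) + lamp(1) = 3
Line 3: my(1) + shrine(1) + up(1) + her(1) + cave(1) = 5

5–3–5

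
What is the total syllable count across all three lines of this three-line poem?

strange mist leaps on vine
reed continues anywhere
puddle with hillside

17

Line 1: strange(1) + mist(1) + leaps(1) + on(1) + vine(1) = 5
Line 2: reed(1) + continues(3) + anywhere(3) = 7
Line 3: puddle(2) + with(1) + hillside(2) = 5
Total: 5 + 7 + 5 = 17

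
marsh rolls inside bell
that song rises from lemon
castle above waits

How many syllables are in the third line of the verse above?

The third line: castle (2), above (2), waits (1) → 5

5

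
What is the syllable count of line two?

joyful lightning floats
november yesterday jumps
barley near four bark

7

Line two: november(3) + yesterday(3) + jumps(1) = 7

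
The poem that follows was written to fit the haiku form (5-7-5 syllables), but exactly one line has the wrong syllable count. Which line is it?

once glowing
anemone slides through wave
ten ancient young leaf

The first line

Line 1: once (1), glowing (2) → 3 (expected 5)
Line 2: anemone (4), slides (1), through (1), wave (1) → 7 ✓
Line 3: ten (1), ancient (2), young (1), leaf (1) → 5 ✓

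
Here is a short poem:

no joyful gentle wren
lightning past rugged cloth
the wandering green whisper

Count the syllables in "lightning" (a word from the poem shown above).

"lightning" has 2 syllables.

2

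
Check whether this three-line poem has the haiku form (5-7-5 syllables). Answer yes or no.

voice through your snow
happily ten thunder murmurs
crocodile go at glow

No

Line 1: "voice through your snow": 1+1+1+1 = 4 (expected 5)
Line 2: "happily ten thunder murmurs": 3+1+2+2 = 8 (expected 7)
Line 3: "crocodile go at glow": 3+1+1+1 = 6 (expected 5)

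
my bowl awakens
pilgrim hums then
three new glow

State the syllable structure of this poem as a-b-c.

Line 1: my(1) + bowl(1) + awakens(3) = 5
Line 2: pilgrim(2) + hums(1) + then(1) = 4
Line 3: three(1) + new(1) + glow(1) = 3

5-4-3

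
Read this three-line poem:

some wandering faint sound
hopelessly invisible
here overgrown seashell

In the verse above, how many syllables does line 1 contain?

6

Line 1: "some wandering faint sound": 1+3+1+1 = 6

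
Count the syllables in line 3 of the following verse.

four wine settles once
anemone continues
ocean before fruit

Line 3: ocean (2), before (2), fruit (1) → 5

5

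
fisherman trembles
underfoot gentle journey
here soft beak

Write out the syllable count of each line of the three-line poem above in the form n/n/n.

5/7/3

Line 1: "fisherman trembles": 3+2 = 5
Line 2: "underfoot gentle journey": 3+2+2 = 7
Line 3: "here soft beak": 1+1+1 = 3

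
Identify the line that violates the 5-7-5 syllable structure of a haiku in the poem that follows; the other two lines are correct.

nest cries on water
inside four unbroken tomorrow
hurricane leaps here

Line 2

Line 1: nest(1) + cries(1) + on(1) + water(2) = 5 ✓
Line 2: inside(2) + four(1) + unbroken(3) + tomorrow(3) = 9 (expected 7)
Line 3: hurricane(3) + leaps(1) + here(1) = 5 ✓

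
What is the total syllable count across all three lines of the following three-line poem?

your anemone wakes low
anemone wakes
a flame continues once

18

Line 1: your(1) + anemone(4) + wakes(1) + low(1) = 7
Line 2: anemone(4) + wakes(1) = 5
Line 3: a(1) + flame(1) + continues(3) + once(1) = 6
Total: 7 + 5 + 6 = 18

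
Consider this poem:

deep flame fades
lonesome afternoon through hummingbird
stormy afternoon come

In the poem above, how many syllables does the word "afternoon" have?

3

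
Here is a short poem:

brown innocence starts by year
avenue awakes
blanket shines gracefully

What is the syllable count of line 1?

7

Line 1: "brown innocence starts by year": 1+3+1+1+1 = 7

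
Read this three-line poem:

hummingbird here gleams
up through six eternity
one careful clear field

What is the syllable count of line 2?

Line 2: up(1) + through(1) + six(1) + eternity(4) = 7

7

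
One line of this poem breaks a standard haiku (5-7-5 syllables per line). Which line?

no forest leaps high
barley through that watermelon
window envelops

The second line

Line 1: no (1), forest (2), leaps (1), high (1) → 5 ✓
Line 2: barley (2), through (1), that (1), watermelon (4) → 8 (expected 7)
Line 3: window (2), envelops (3) → 5 ✓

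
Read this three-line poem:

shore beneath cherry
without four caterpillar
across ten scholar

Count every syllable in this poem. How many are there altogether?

Line 1: "shore beneath cherry": 1+2+2 = 5
Line 2: "without four caterpillar": 2+1+4 = 7
Line 3: "across ten scholar": 2+1+2 = 5
Total: 5 + 7 + 5 = 17

17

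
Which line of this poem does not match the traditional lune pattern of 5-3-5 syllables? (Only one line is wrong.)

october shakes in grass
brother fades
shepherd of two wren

The first line

Line 1: october (3), shakes (1), in (1), grass (1) → 6 (expected 5)
Line 2: brother (2), fades (1) → 3 ✓
Line 3: shepherd (2), of (1), two (1), wren (1) → 5 ✓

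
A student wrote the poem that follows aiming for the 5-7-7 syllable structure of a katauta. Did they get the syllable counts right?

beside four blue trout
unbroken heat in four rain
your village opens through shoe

Line 1: beside(2) + four(1) + blue(1) + trout(1) = 5 ✓
Line 2: unbroken(3) + heat(1) + in(1) + four(1) + rain(1) = 7 ✓
Line 3: your(1) + village(2) + opens(2) + through(1) + shoe(1) = 7 ✓

Yes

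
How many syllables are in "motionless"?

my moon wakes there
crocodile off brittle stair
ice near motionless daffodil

"motionless" has 3 syllables.

3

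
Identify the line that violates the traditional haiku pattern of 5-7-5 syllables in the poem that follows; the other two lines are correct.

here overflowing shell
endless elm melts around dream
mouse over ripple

The first line

Line 1: here (1), overflowing (4), shell (1) → 6 (expected 5)
Line 2: endless (2), elm (1), melts (1), around (2), dream (1) → 7 ✓
Line 3: mouse (1), over (2), ripple (2) → 5 ✓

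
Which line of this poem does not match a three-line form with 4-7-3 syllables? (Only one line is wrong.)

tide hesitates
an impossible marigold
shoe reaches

The second line

Line 1: "tide hesitates": 1+3 = 4 ✓
Line 2: "an impossible marigold": 1+4+3 = 8 (expected 7)
Line 3: "shoe reaches": 1+2 = 3 ✓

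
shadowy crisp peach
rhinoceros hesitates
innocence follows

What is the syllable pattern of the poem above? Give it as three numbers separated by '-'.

Line 1: shadowy(3) + crisp(1) + peach(1) = 5
Line 2: rhinoceros(4) + hesitates(3) = 7
Line 3: innocence(3) + follows(2) = 5

5-7-5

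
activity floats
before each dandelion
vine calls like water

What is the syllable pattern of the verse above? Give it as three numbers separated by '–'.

5–7–5

Line 1: activity(4) + floats(1) = 5
Line 2: before(2) + each(1) + dandelion(4) = 7
Line 3: vine(1) + calls(1) + like(1) + water(2) = 5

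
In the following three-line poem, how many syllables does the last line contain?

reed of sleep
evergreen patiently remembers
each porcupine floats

The last line: each(1) + porcupine(3) + floats(1) = 5

5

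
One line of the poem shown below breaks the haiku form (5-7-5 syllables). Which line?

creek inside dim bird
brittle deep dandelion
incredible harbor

Line 1: creek(1) + inside(2) + dim(1) + bird(1) = 5 ✓
Line 2: brittle(2) + deep(1) + dandelion(4) = 7 ✓
Line 3: incredible(4) + harbor(2) = 6 (expected 5)

Line 3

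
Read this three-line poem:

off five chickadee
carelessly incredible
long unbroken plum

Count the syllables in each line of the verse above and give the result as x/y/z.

5/7/5

Line 1: "off five chickadee": 1+1+3 = 5
Line 2: "carelessly incredible": 3+4 = 7
Line 3: "long unbroken plum": 1+3+1 = 5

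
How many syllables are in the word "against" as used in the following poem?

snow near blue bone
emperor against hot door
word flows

"against" has 2 syllables.

2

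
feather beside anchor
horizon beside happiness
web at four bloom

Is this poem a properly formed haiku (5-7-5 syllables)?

Line 1: "feather beside anchor": 2+2+2 = 6 (expected 5)
Line 2: "horizon beside happiness": 3+2+3 = 8 (expected 7)
Line 3: "web at four bloom": 1+1+1+1 = 4 (expected 5)

No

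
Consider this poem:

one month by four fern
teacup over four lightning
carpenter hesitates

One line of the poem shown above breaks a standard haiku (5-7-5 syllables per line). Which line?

Line 1: "one month by four fern": 1+1+1+1+1 = 5 ✓
Line 2: "teacup over four lightning": 2+2+1+2 = 7 ✓
Line 3: "carpenter hesitates": 3+3 = 6 (expected 5)

The third line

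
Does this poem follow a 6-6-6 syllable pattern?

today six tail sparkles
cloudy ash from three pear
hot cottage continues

Line 1: today(2) + six(1) + tail(1) + sparkles(2) = 6 ✓
Line 2: cloudy(2) + ash(1) + from(1) + three(1) + pear(1) = 6 ✓
Line 3: hot(1) + cottage(2) + continues(3) = 6 ✓

Yes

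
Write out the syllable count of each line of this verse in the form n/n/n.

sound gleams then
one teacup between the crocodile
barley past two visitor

3/9/7

Line 1: sound(1) + gleams(1) + then(1) = 3
Line 2: one(1) + teacup(2) + between(2) + the(1) + crocodile(3) = 9
Line 3: barley(2) + past(1) + two(1) + visitor(3) = 7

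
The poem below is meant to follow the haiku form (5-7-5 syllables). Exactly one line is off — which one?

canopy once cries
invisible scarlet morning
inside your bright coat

Line 1: canopy (3), once (1), cries (1) → 5 ✓
Line 2: invisible (4), scarlet (2), morning (2) → 8 (expected 7)
Line 3: inside (2), your (1), bright (1), coat (1) → 5 ✓

Line 2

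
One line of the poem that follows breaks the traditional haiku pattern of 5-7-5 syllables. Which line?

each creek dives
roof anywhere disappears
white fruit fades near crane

Line 1: each(1) + creek(1) + dives(1) = 3 (expected 5)
Line 2: roof(1) + anywhere(3) + disappears(3) = 7 ✓
Line 3: white(1) + fruit(1) + fades(1) + near(1) + crane(1) = 5 ✓

The first line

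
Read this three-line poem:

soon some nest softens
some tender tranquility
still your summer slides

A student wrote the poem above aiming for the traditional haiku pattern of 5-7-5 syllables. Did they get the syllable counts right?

Line 1: "soon some nest softens": 1+1+1+2 = 5 ✓
Line 2: "some tender tranquility": 1+2+4 = 7 ✓
Line 3: "still your summer slides": 1+1+2+1 = 5 ✓

Yes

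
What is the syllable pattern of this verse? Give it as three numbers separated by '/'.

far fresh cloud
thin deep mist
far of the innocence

Line 1: far(1) + fresh(1) + cloud(1) = 3
Line 2: thin(1) + deep(1) + mist(1) = 3
Line 3: far(1) + of(1) + the(1) + innocence(3) = 6

3/3/6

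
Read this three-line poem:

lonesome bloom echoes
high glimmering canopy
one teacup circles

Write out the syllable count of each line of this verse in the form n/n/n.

5/7/5

Line 1: "lonesome bloom echoes": 2+1+2 = 5
Line 2: "high glimmering canopy": 1+3+3 = 7
Line 3: "one teacup circles": 1+2+2 = 5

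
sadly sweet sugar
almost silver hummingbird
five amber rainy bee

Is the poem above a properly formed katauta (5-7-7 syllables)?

No

Line 1: sadly(2) + sweet(1) + sugar(2) = 5 ✓
Line 2: almost(2) + silver(2) + hummingbird(3) = 7 ✓
Line 3: five(1) + amber(2) + rainy(2) + bee(1) = 6 (expected 7)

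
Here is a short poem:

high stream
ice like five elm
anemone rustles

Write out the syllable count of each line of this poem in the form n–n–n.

2–4–6

Line 1: high (1), stream (1) → 2
Line 2: ice (1), like (1), five (1), elm (1) → 4
Line 3: anemone (4), rustles (2) → 6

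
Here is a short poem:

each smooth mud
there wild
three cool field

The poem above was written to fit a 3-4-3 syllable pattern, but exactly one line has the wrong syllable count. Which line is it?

Line 1: each(1) + smooth(1) + mud(1) = 3 ✓
Line 2: there(1) + wild(1) = 2 (expected 4)
Line 3: three(1) + cool(1) + field(1) = 3 ✓

Line 2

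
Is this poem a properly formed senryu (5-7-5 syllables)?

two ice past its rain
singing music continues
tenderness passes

Yes

Line 1: two (1), ice (1), past (1), its (1), rain (1) → 5 ✓
Line 2: singing (2), music (2), continues (3) → 7 ✓
Line 3: tenderness (3), passes (2) → 5 ✓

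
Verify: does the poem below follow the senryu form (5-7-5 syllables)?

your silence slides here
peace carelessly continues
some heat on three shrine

Yes

Line 1: your(1) + silence(2) + slides(1) + here(1) = 5 ✓
Line 2: peace(1) + carelessly(3) + continues(3) = 7 ✓
Line 3: some(1) + heat(1) + on(1) + three(1) + shrine(1) = 5 ✓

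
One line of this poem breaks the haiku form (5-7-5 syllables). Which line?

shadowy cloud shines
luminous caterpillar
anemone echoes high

Line 3

Line 1: "shadowy cloud shines": 3+1+1 = 5 ✓
Line 2: "luminous caterpillar": 3+4 = 7 ✓
Line 3: "anemone echoes high": 4+2+1 = 7 (expected 5)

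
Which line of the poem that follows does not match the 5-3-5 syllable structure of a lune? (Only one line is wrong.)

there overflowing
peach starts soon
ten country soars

Line 1: there (1), overflowing (4) → 5 ✓
Line 2: peach (1), starts (1), soon (1) → 3 ✓
Line 3: ten (1), country (2), soars (1) → 4 (expected 5)

The third line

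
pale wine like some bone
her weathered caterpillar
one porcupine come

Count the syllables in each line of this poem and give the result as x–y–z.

5–7–5

Line 1: pale (1), wine (1), like (1), some (1), bone (1) → 5
Line 2: her (1), weathered (2), caterpillar (4) → 7
Line 3: one (1), porcupine (3), come (1) → 5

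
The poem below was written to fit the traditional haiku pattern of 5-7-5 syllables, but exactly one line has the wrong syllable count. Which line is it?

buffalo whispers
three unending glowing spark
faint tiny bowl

Line 1: "buffalo whispers": 3+2 = 5 ✓
Line 2: "three unending glowing spark": 1+3+2+1 = 7 ✓
Line 3: "faint tiny bowl": 1+2+1 = 4 (expected 5)

The third line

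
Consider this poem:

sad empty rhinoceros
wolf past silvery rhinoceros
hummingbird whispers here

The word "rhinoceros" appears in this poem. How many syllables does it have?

4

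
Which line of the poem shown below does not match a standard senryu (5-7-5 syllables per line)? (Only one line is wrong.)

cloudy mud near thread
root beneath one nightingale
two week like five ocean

Line 1: cloudy(2) + mud(1) + near(1) + thread(1) = 5 ✓
Line 2: root(1) + beneath(2) + one(1) + nightingale(3) = 7 ✓
Line 3: two(1) + week(1) + like(1) + five(1) + ocean(2) = 6 (expected 5)

The third line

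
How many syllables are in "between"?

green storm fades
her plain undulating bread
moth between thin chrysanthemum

2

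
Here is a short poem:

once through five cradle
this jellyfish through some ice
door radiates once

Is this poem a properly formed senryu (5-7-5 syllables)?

Yes

Line 1: "once through five cradle": 1+1+1+2 = 5 ✓
Line 2: "this jellyfish through some ice": 1+3+1+1+1 = 7 ✓
Line 3: "door radiates once": 1+3+1 = 5 ✓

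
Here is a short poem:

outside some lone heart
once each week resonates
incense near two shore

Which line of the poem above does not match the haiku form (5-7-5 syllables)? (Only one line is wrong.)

The second line

Line 1: outside (2), some (1), lone (1), heart (1) → 5 ✓
Line 2: once (1), each (1), week (1), resonates (3) → 6 (expected 7)
Line 3: incense (2), near (1), two (1), shore (1) → 5 ✓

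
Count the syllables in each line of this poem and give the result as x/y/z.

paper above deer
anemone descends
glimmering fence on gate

5/6/6

Line 1: "paper above deer": 2+2+1 = 5
Line 2: "anemone descends": 4+2 = 6
Line 3: "glimmering fence on gate": 3+1+1+1 = 6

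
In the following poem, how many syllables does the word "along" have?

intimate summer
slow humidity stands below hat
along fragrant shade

2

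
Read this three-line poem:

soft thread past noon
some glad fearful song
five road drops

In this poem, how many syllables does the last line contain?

3

The last line: five(1) + road(1) + drops(1) = 3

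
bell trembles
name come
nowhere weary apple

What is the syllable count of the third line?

6

The third line: nowhere (2), weary (2), apple (2) → 6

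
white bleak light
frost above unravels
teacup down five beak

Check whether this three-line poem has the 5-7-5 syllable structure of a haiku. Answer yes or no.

No

Line 1: "white bleak light": 1+1+1 = 3 (expected 5)
Line 2: "frost above unravels": 1+2+3 = 6 (expected 7)
Line 3: "teacup down five beak": 2+1+1+1 = 5 ✓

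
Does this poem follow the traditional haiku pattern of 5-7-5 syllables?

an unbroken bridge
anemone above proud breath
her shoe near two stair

Line 1: "an unbroken bridge": 1+3+1 = 5 ✓
Line 2: "anemone above proud breath": 4+2+1+1 = 8 (expected 7)
Line 3: "her shoe near two stair": 1+1+1+1+1 = 5 ✓

No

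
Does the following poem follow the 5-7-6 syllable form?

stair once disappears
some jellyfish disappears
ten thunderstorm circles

Line 1: stair(1) + once(1) + disappears(3) = 5 ✓
Line 2: some(1) + jellyfish(3) + disappears(3) = 7 ✓
Line 3: ten(1) + thunderstorm(3) + circles(2) = 6 ✓

Yes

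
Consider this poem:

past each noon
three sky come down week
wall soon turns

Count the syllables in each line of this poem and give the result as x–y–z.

3–5–3

Line 1: past (1), each (1), noon (1) → 3
Line 2: three (1), sky (1), come (1), down (1), week (1) → 5
Line 3: wall (1), soon (1), turns (1) → 3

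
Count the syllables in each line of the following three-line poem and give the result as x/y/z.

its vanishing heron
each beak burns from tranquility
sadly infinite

Line 1: "its vanishing heron": 1+3+2 = 6
Line 2: "each beak burns from tranquility": 1+1+1+1+4 = 8
Line 3: "sadly infinite": 2+3 = 5

6/8/5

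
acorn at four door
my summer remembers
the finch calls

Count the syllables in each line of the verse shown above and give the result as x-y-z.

Line 1: "acorn at four door": 2+1+1+1 = 5
Line 2: "my summer remembers": 1+2+3 = 6
Line 3: "the finch calls": 1+1+1 = 3

5-6-3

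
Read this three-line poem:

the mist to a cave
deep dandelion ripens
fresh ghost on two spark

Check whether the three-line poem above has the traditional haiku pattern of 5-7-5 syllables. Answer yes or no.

Yes

Line 1: "the mist to a cave": 1+1+1+1+1 = 5 ✓
Line 2: "deep dandelion ripens": 1+4+2 = 7 ✓
Line 3: "fresh ghost on two spark": 1+1+1+1+1 = 5 ✓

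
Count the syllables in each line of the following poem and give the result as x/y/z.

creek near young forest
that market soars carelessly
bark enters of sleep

Line 1: creek (1), near (1), young (1), forest (2) → 5
Line 2: that (1), market (2), soars (1), carelessly (3) → 7
Line 3: bark (1), enters (2), of (1), sleep (1) → 5

5/7/5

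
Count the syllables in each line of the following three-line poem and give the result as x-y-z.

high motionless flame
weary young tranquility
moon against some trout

Line 1: "high motionless flame": 1+3+1 = 5
Line 2: "weary young tranquility": 2+1+4 = 7
Line 3: "moon against some trout": 1+2+1+1 = 5

5-7-5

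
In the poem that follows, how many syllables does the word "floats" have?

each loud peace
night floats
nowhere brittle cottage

"floats" has 1 syllable.

1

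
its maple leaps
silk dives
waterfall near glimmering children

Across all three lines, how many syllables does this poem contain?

15

Line 1: its(1) + maple(2) + leaps(1) = 4
Line 2: silk(1) + dives(1) = 2
Line 3: waterfall(3) + near(1) + glimmering(3) + children(2) = 9
Total: 4 + 2 + 9 = 15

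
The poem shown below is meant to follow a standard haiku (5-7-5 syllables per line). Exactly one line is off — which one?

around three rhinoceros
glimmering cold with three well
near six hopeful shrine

Line 1: "around three rhinoceros": 2+1+4 = 7 (expected 5)
Line 2: "glimmering cold with three well": 3+1+1+1+1 = 7 ✓
Line 3: "near six hopeful shrine": 1+1+2+1 = 5 ✓

The first line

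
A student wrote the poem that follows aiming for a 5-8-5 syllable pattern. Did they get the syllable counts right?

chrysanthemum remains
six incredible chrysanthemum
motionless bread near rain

No

Line 1: chrysanthemum (4), remains (2) → 6 (expected 5)
Line 2: six (1), incredible (4), chrysanthemum (4) → 9 (expected 8)
Line 3: motionless (3), bread (1), near (1), rain (1) → 6 (expected 5)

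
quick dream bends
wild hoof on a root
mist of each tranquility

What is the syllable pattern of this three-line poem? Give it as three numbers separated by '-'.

Line 1: quick(1) + dream(1) + bends(1) = 3
Line 2: wild(1) + hoof(1) + on(1) + a(1) + root(1) = 5
Line 3: mist(1) + of(1) + each(1) + tranquility(4) = 7

3-5-7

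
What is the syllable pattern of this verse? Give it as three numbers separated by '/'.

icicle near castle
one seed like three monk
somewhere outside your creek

Line 1: icicle (3), near (1), castle (2) → 6
Line 2: one (1), seed (1), like (1), three (1), monk (1) → 5
Line 3: somewhere (2), outside (2), your (1), creek (1) → 6

6/5/6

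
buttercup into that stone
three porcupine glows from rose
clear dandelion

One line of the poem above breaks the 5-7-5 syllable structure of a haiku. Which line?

Line 1: buttercup(3) + into(2) + that(1) + stone(1) = 7 (expected 5)
Line 2: three(1) + porcupine(3) + glows(1) + from(1) + rose(1) = 7 ✓
Line 3: clear(1) + dandelion(4) = 5 ✓

Line 1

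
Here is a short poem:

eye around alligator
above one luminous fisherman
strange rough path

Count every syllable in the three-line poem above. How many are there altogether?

19

Line 1: eye(1) + around(2) + alligator(4) = 7
Line 2: above(2) + one(1) + luminous(3) + fisherman(3) = 9
Line 3: strange(1) + rough(1) + path(1) = 3
Total: 7 + 9 + 3 = 19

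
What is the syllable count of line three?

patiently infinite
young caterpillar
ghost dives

Line three: ghost(1) + dives(1) = 2

2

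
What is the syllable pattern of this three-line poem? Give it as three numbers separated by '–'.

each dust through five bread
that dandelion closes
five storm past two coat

5–7–5

Line 1: each(1) + dust(1) + through(1) + five(1) + bread(1) = 5
Line 2: that(1) + dandelion(4) + closes(2) = 7
Line 3: five(1) + storm(1) + past(1) + two(1) + coat(1) = 5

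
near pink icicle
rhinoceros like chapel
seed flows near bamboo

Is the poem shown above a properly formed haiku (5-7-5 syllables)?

Line 1: near (1), pink (1), icicle (3) → 5 ✓
Line 2: rhinoceros (4), like (1), chapel (2) → 7 ✓
Line 3: seed (1), flows (1), near (1), bamboo (2) → 5 ✓

Yes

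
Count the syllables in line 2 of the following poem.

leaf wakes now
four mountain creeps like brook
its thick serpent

6

Line 2: four(1) + mountain(2) + creeps(1) + like(1) + brook(1) = 6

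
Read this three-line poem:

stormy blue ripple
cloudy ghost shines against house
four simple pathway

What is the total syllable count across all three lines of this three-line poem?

17

Line 1: stormy (2), blue (1), ripple (2) → 5
Line 2: cloudy (2), ghost (1), shines (1), against (2), house (1) → 7
Line 3: four (1), simple (2), pathway (2) → 5
Total: 5 + 7 + 5 = 17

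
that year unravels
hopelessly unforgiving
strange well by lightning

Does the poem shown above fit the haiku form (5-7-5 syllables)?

Yes

Line 1: that(1) + year(1) + unravels(3) = 5 ✓
Line 2: hopelessly(3) + unforgiving(4) = 7 ✓
Line 3: strange(1) + well(1) + by(1) + lightning(2) = 5 ✓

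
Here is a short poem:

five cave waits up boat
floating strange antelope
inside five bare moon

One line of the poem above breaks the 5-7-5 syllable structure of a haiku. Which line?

The second line

Line 1: five (1), cave (1), waits (1), up (1), boat (1) → 5 ✓
Line 2: floating (2), strange (1), antelope (3) → 6 (expected 7)
Line 3: inside (2), five (1), bare (1), moon (1) → 5 ✓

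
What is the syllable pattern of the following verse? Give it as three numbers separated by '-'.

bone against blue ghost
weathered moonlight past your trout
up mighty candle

5-7-5

Line 1: bone (1), against (2), blue (1), ghost (1) → 5
Line 2: weathered (2), moonlight (2), past (1), your (1), trout (1) → 7
Line 3: up (1), mighty (2), candle (2) → 5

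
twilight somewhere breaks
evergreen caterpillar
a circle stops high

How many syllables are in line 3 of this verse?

5

Line 3: a(1) + circle(2) + stops(1) + high(1) = 5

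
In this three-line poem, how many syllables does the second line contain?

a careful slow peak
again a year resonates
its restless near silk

The second line: again(2) + a(1) + year(1) + resonates(3) = 7

7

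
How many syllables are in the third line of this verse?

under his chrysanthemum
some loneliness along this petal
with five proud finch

4

The third line: with(1) + five(1) + proud(1) + finch(1) = 4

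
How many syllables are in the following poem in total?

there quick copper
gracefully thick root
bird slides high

Line 1: there(1) + quick(1) + copper(2) = 4
Line 2: gracefully(3) + thick(1) + root(1) = 5
Line 3: bird(1) + slides(1) + high(1) = 3
Total: 4 + 5 + 3 = 12

12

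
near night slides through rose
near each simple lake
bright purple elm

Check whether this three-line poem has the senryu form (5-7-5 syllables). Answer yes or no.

Line 1: near (1), night (1), slides (1), through (1), rose (1) → 5 ✓
Line 2: near (1), each (1), simple (2), lake (1) → 5 (expected 7)
Line 3: bright (1), purple (2), elm (1) → 4 (expected 5)

No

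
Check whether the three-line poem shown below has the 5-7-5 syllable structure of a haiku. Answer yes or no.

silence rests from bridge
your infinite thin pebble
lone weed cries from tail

Line 1: silence (2), rests (1), from (1), bridge (1) → 5 ✓
Line 2: your (1), infinite (3), thin (1), pebble (2) → 7 ✓
Line 3: lone (1), weed (1), cries (1), from (1), tail (1) → 5 ✓

Yes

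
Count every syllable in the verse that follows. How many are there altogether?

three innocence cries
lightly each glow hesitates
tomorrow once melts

17

Line 1: three(1) + innocence(3) + cries(1) = 5
Line 2: lightly(2) + each(1) + glow(1) + hesitates(3) = 7
Line 3: tomorrow(3) + once(1) + melts(1) = 5
Total: 5 + 7 + 5 = 17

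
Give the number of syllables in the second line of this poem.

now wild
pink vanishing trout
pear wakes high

5

The second line: pink(1) + vanishing(3) + trout(1) = 5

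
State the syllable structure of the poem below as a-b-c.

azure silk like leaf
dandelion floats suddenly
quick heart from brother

Line 1: azure (2), silk (1), like (1), leaf (1) → 5
Line 2: dandelion (4), floats (1), suddenly (3) → 8
Line 3: quick (1), heart (1), from (1), brother (2) → 5

5-8-5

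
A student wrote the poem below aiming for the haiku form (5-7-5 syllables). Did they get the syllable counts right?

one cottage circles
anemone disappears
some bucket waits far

Yes

Line 1: one (1), cottage (2), circles (2) → 5 ✓
Line 2: anemone (4), disappears (3) → 7 ✓
Line 3: some (1), bucket (2), waits (1), far (1) → 5 ✓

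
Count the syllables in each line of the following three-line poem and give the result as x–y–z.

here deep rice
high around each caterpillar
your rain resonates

3–8–5

Line 1: here(1) + deep(1) + rice(1) = 3
Line 2: high(1) + around(2) + each(1) + caterpillar(4) = 8
Line 3: your(1) + rain(1) + resonates(3) = 5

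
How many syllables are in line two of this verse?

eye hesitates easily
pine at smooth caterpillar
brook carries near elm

7

Line two: pine (1), at (1), smooth (1), caterpillar (4) → 7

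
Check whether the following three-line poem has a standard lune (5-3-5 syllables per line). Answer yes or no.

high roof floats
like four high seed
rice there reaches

Line 1: high (1), roof (1), floats (1) → 3 (expected 5)
Line 2: like (1), four (1), high (1), seed (1) → 4 (expected 3)
Line 3: rice (1), there (1), reaches (2) → 4 (expected 5)

No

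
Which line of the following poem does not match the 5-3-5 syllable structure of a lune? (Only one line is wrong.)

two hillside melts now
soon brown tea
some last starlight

Line 1: "two hillside melts now": 1+2+1+1 = 5 ✓
Line 2: "soon brown tea": 1+1+1 = 3 ✓
Line 3: "some last starlight": 1+1+2 = 4 (expected 5)

The third line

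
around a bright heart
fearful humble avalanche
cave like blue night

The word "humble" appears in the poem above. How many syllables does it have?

2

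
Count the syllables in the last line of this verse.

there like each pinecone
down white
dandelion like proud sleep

7

The last line: "dandelion like proud sleep": 4+1+1+1 = 7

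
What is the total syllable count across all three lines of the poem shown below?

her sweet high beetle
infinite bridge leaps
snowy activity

Line 1: her(1) + sweet(1) + high(1) + beetle(2) = 5
Line 2: infinite(3) + bridge(1) + leaps(1) = 5
Line 3: snowy(2) + activity(4) = 6
Total: 5 + 5 + 6 = 16

16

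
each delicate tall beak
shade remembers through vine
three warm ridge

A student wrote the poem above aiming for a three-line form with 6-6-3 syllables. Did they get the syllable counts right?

Yes

Line 1: each (1), delicate (3), tall (1), beak (1) → 6 ✓
Line 2: shade (1), remembers (3), through (1), vine (1) → 6 ✓
Line 3: three (1), warm (1), ridge (1) → 3 ✓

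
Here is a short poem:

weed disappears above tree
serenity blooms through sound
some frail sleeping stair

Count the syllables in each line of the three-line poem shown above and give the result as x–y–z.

7–7–5

Line 1: "weed disappears above tree": 1+3+2+1 = 7
Line 2: "serenity blooms through sound": 4+1+1+1 = 7
Line 3: "some frail sleeping stair": 1+1+2+1 = 5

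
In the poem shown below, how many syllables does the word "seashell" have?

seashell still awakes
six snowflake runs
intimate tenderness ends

2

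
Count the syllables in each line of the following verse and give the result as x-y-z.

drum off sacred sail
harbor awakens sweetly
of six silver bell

5-7-5

Line 1: drum(1) + off(1) + sacred(2) + sail(1) = 5
Line 2: harbor(2) + awakens(3) + sweetly(2) = 7
Line 3: of(1) + six(1) + silver(2) + bell(1) = 5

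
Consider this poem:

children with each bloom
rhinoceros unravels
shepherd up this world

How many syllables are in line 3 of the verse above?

Line 3: shepherd (2), up (1), this (1), world (1) → 5

5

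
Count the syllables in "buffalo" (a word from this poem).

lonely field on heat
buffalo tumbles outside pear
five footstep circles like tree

3

"buffalo" has 3 syllables.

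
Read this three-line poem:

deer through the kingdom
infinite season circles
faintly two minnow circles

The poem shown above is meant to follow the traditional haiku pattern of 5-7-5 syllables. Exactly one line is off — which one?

Line 1: "deer through the kingdom": 1+1+1+2 = 5 ✓
Line 2: "infinite season circles": 3+2+2 = 7 ✓
Line 3: "faintly two minnow circles": 2+1+2+2 = 7 (expected 5)

Line 3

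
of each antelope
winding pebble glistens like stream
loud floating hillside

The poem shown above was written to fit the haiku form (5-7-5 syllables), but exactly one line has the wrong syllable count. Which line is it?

Line 1: of(1) + each(1) + antelope(3) = 5 ✓
Line 2: winding(2) + pebble(2) + glistens(2) + like(1) + stream(1) = 8 (expected 7)
Line 3: loud(1) + floating(2) + hillside(2) = 5 ✓

Line 2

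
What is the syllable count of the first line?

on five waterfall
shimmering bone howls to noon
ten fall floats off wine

The first line: on (1), five (1), waterfall (3) → 5

5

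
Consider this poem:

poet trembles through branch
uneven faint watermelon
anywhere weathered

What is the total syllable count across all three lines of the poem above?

19

Line 1: poet (2), trembles (2), through (1), branch (1) → 6
Line 2: uneven (3), faint (1), watermelon (4) → 8
Line 3: anywhere (3), weathered (2) → 5
Total: 6 + 8 + 5 = 19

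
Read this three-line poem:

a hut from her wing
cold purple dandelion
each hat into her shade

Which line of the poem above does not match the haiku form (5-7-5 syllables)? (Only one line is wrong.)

Line 1: a(1) + hut(1) + from(1) + her(1) + wing(1) = 5 ✓
Line 2: cold(1) + purple(2) + dandelion(4) = 7 ✓
Line 3: each(1) + hat(1) + into(2) + her(1) + shade(1) = 6 (expected 5)

Line 3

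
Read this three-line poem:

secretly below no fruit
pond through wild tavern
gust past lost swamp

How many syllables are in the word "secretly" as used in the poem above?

3

"secretly" has 3 syllables.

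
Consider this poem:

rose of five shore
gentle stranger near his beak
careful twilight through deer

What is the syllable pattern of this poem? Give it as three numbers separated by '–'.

4–7–6

Line 1: "rose of five shore": 1+1+1+1 = 4
Line 2: "gentle stranger near his beak": 2+2+1+1+1 = 7
Line 3: "careful twilight through deer": 2+2+1+1 = 6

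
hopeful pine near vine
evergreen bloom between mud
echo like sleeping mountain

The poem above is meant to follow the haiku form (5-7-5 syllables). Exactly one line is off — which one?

Line 1: "hopeful pine near vine": 2+1+1+1 = 5 ✓
Line 2: "evergreen bloom between mud": 3+1+2+1 = 7 ✓
Line 3: "echo like sleeping mountain": 2+1+2+2 = 7 (expected 5)

Line 3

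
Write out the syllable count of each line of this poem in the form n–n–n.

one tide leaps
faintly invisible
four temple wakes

3–6–4

Line 1: one(1) + tide(1) + leaps(1) = 3
Line 2: faintly(2) + invisible(4) = 6
Line 3: four(1) + temple(2) + wakes(1) = 4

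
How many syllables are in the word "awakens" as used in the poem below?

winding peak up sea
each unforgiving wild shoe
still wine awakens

3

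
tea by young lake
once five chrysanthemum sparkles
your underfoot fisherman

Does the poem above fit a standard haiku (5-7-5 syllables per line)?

No

Line 1: "tea by young lake": 1+1+1+1 = 4 (expected 5)
Line 2: "once five chrysanthemum sparkles": 1+1+4+2 = 8 (expected 7)
Line 3: "your underfoot fisherman": 1+3+3 = 7 (expected 5)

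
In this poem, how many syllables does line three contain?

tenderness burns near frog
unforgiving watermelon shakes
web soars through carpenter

Line three: web (1), soars (1), through (1), carpenter (3) → 6

6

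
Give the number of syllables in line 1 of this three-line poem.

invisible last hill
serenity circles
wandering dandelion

6

Line 1: "invisible last hill": 4+1+1 = 6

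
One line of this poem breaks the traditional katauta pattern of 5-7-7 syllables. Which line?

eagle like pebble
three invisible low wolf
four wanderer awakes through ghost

Line 1: eagle(2) + like(1) + pebble(2) = 5 ✓
Line 2: three(1) + invisible(4) + low(1) + wolf(1) = 7 ✓
Line 3: four(1) + wanderer(3) + awakes(2) + through(1) + ghost(1) = 8 (expected 7)

Line 3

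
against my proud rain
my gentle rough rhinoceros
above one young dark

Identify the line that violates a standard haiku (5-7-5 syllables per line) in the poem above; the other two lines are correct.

Line 2

Line 1: against (2), my (1), proud (1), rain (1) → 5 ✓
Line 2: my (1), gentle (2), rough (1), rhinoceros (4) → 8 (expected 7)
Line 3: above (2), one (1), young (1), dark (1) → 5 ✓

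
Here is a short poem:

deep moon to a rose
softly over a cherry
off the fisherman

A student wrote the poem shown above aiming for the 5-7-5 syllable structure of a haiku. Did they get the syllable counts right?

Yes

Line 1: "deep moon to a rose": 1+1+1+1+1 = 5 ✓
Line 2: "softly over a cherry": 2+2+1+2 = 7 ✓
Line 3: "off the fisherman": 1+1+3 = 5 ✓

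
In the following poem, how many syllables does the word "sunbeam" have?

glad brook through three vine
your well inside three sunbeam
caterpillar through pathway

"sunbeam" has 2 syllables.

2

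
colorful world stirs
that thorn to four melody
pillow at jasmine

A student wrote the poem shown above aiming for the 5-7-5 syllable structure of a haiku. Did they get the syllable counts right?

Line 1: "colorful world stirs": 3+1+1 = 5 ✓
Line 2: "that thorn to four melody": 1+1+1+1+3 = 7 ✓
Line 3: "pillow at jasmine": 2+1+2 = 5 ✓

Yes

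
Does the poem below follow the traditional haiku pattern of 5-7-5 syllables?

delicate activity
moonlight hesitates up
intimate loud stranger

No

Line 1: delicate (3), activity (4) → 7 (expected 5)
Line 2: moonlight (2), hesitates (3), up (1) → 6 (expected 7)
Line 3: intimate (3), loud (1), stranger (2) → 6 (expected 5)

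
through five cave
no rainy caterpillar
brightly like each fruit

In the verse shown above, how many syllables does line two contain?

Line two: "no rainy caterpillar": 1+2+4 = 7

7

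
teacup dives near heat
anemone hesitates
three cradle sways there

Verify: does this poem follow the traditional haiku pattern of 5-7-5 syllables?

Line 1: "teacup dives near heat": 2+1+1+1 = 5 ✓
Line 2: "anemone hesitates": 4+3 = 7 ✓
Line 3: "three cradle sways there": 1+2+1+1 = 5 ✓

Yes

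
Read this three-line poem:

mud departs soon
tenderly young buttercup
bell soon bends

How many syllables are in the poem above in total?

Line 1: mud (1), departs (2), soon (1) → 4
Line 2: tenderly (3), young (1), buttercup (3) → 7
Line 3: bell (1), soon (1), bends (1) → 3
Total: 4 + 7 + 3 = 14

14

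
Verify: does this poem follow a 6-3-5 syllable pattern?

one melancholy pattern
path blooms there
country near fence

Line 1: "one melancholy pattern": 1+4+2 = 7 (expected 6)
Line 2: "path blooms there": 1+1+1 = 3 ✓
Line 3: "country near fence": 2+1+1 = 4 (expected 5)

No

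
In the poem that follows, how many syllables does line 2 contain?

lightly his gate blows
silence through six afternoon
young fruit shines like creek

Line 2: silence (2), through (1), six (1), afternoon (3) → 7

7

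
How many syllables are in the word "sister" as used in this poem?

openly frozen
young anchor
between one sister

2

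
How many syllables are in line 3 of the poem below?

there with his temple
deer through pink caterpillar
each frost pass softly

Line 3: "each frost pass softly": 1+1+1+2 = 5

5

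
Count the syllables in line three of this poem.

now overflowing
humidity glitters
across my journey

Line three: "across my journey": 2+1+2 = 5

5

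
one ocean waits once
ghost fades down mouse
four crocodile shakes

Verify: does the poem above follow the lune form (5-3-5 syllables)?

No

Line 1: one(1) + ocean(2) + waits(1) + once(1) = 5 ✓
Line 2: ghost(1) + fades(1) + down(1) + mouse(1) = 4 (expected 3)
Line 3: four(1) + crocodile(3) + shakes(1) = 5 ✓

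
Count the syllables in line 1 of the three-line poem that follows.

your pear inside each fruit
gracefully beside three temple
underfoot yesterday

6

Line 1: your(1) + pear(1) + inside(2) + each(1) + fruit(1) = 6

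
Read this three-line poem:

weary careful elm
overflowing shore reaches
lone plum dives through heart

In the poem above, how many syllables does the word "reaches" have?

2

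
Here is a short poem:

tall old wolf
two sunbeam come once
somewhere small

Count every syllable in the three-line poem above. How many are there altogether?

11

Line 1: tall(1) + old(1) + wolf(1) = 3
Line 2: two(1) + sunbeam(2) + come(1) + once(1) = 5
Line 3: somewhere(2) + small(1) = 3
Total: 3 + 5 + 3 = 11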